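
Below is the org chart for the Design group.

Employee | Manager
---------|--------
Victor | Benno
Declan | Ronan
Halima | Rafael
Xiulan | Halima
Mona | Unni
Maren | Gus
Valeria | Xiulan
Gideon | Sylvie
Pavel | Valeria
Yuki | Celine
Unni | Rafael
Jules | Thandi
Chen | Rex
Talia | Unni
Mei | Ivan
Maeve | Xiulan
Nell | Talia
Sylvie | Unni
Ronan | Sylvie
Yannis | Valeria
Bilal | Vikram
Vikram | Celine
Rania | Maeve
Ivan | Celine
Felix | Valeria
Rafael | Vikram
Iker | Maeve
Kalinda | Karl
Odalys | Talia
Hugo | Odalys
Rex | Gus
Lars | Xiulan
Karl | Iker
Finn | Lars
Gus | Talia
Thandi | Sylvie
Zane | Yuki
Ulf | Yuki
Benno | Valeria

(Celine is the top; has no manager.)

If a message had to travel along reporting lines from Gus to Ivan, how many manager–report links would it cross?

Gus is 5 levels below Celine, and Ivan is 1 level below Celine (their lowest common manager). The shortest path runs up from Gus to Celine and back down to Ivan: 5 + 1 = 6 links.

6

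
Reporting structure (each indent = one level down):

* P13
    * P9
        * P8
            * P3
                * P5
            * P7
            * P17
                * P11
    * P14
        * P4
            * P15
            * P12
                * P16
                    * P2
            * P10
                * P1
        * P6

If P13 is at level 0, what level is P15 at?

3

Chain from P15 up to P13: P15 → P4 → P14 → P13. That is 3 steps up, so P15 is 3 levels below P13.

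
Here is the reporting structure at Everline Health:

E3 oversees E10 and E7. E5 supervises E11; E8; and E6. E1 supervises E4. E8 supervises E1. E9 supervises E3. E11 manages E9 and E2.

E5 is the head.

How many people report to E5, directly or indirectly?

10

E5 directly manages E11, E8, E6. Under E11: E2, E9, E3, E7, E10 (5). Under E8: E1, E4 (2). E6 has no reports. So E5's organization is 3 direct reports plus everyone under them: 6 + 3 + 1 = 10.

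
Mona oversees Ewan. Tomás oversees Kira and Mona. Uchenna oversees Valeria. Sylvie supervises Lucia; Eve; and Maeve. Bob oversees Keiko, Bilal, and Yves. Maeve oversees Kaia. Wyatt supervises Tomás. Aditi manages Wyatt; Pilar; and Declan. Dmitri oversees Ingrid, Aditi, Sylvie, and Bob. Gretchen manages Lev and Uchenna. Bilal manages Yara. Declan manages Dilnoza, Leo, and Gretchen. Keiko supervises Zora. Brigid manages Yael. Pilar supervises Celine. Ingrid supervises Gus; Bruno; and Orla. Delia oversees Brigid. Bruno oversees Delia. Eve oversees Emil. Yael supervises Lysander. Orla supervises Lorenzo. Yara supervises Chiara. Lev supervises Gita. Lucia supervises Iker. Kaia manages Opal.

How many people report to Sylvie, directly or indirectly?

7

Sylvie directly manages Lucia, Eve, Maeve. Under Lucia: Iker (1). Under Eve: Emil (1). Under Maeve: Kaia, Opal (2). So Sylvie's organization is 3 direct reports plus everyone under them: 2 + 2 + 3 = 7.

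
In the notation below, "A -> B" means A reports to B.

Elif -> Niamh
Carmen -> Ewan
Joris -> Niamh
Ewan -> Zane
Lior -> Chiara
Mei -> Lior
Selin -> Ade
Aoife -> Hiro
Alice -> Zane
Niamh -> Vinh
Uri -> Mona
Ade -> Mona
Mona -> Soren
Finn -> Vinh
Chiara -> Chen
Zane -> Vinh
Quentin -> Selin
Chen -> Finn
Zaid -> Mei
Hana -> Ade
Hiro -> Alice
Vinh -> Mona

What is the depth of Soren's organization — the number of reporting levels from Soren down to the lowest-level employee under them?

The longest chain under Soren runs Soren → Mona → Vinh → Finn → Chen → Chiara → Lior → Mei → Zaid, which is 8 levels below Soren.

8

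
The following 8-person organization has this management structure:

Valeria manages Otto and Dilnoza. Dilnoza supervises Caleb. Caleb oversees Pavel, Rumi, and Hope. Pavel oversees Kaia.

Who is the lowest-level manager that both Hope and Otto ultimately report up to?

Hope's chain of managers is Caleb, Dilnoza, Valeria. Otto's chain of managers is Valeria. The first manager that appears in both chains is Valeria.

Valeria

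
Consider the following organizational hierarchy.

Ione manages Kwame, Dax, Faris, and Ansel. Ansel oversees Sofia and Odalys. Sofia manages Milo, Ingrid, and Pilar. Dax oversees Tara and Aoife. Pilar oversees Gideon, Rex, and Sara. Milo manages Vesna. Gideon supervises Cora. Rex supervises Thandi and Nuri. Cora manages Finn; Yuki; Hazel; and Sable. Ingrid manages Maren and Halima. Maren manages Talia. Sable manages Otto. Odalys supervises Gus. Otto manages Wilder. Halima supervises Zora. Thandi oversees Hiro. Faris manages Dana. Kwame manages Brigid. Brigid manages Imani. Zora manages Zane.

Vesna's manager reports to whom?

Vesna reports to Milo, and Milo reports to Sofia. So Vesna's skip-level manager is Sofia.

Sofia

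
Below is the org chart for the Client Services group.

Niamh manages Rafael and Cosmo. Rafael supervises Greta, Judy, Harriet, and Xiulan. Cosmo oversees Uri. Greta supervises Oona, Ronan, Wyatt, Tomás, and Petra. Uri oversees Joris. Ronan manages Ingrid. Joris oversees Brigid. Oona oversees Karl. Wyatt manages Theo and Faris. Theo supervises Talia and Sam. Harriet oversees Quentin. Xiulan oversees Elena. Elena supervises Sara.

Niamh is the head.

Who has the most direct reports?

Direct-report counts: Niamh has 2; Cosmo has 1; Uri has 1; Joris has 1; Rafael has 4; Xiulan has 1; Elena has 1; Harriet has 1; Greta has 5; Wyatt has 2; Theo has 2; Oona has 1; Ronan has 1. The largest is 5, held by Greta.

Greta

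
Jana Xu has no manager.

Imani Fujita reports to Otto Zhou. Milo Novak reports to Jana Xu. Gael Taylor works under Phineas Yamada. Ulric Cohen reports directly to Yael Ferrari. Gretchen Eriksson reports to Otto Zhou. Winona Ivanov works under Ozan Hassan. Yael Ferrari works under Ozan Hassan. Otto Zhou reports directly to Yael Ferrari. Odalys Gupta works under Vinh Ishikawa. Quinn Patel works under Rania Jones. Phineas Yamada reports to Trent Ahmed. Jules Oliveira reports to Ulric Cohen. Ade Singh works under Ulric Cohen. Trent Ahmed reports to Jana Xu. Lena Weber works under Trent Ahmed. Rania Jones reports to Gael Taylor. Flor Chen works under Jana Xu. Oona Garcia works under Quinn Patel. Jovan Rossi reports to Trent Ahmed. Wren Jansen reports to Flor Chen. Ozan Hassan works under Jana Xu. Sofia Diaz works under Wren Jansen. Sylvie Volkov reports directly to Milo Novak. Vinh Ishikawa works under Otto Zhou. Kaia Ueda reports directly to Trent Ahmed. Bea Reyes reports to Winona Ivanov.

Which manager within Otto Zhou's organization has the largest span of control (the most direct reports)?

Direct-report counts within Otto Zhou's organization: Otto Zhou has 3; Vinh Ishikawa has 1. The largest is 3, held by Otto Zhou.

Otto Zhou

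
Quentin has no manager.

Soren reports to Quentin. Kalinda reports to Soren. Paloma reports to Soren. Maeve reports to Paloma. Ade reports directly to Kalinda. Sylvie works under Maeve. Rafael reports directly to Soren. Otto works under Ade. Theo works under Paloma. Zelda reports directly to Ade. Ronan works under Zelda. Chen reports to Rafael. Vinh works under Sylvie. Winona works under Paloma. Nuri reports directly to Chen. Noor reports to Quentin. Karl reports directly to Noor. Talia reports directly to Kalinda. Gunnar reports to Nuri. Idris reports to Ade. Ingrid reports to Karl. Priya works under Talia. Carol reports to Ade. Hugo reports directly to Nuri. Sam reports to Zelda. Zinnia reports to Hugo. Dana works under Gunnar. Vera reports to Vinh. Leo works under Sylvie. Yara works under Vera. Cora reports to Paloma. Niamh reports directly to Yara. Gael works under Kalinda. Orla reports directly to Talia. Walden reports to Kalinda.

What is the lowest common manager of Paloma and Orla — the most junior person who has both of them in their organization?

Soren

Paloma's chain of managers is Soren, Quentin. Orla's chain of managers is Talia, Kalinda, Soren, Quentin. The first manager that appears in both chains is Soren.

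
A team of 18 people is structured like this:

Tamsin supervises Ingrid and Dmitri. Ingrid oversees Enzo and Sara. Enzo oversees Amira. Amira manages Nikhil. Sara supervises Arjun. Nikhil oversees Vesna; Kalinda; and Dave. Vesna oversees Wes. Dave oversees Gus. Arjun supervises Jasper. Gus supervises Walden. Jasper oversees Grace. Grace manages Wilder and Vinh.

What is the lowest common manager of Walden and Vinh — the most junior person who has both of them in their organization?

Walden's chain of managers is Gus, Dave, Nikhil, Amira, Enzo, Ingrid, Tamsin. Vinh's chain of managers is Grace, Jasper, Arjun, Sara, Ingrid, Tamsin. The first manager that appears in both chains is Ingrid.

Ingrid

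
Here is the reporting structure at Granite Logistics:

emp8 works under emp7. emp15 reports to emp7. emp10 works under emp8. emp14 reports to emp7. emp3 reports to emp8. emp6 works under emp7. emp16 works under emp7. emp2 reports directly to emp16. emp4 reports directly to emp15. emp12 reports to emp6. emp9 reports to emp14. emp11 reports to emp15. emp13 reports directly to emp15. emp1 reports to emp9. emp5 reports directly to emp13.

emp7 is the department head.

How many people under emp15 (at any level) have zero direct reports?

3

The people in emp15's organization with no one reporting to them are emp5, emp11, emp4. That is 3.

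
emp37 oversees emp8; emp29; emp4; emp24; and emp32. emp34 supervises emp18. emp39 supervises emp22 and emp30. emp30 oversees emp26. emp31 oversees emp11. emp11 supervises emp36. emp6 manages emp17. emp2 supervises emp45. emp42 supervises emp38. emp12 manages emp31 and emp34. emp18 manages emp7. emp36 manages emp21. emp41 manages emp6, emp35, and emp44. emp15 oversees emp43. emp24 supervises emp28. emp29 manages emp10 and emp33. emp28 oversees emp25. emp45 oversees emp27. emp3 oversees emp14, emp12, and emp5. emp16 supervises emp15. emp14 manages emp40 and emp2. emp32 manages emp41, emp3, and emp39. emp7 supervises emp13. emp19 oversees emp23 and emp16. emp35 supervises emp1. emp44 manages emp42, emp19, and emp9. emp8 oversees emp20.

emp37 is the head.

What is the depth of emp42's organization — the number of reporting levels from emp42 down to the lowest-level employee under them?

1

The longest chain under emp42 runs emp42 → emp38, which is 1 level below emp42.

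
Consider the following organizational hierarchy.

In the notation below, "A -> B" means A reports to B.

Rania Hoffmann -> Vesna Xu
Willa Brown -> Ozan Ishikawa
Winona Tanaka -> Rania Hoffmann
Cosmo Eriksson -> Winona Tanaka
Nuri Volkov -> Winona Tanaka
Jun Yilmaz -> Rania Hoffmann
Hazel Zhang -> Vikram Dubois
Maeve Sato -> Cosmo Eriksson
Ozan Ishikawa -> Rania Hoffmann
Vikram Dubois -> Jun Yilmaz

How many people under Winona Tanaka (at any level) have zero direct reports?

2

The people in Winona Tanaka's organization with no one reporting to them are Nuri Volkov, Maeve Sato. That is 2.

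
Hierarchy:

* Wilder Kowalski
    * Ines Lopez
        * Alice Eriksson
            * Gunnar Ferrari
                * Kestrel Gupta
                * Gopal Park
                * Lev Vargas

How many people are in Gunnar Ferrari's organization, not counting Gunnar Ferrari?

Gunnar Ferrari directly manages Kestrel Gupta, Gopal Park, Lev Vargas. Kestrel Gupta has no reports. Gopal Park has no reports. Lev Vargas has no reports. So Gunnar Ferrari's organization is 3 direct reports plus everyone under them: 1 + 1 + 1 = 3.

3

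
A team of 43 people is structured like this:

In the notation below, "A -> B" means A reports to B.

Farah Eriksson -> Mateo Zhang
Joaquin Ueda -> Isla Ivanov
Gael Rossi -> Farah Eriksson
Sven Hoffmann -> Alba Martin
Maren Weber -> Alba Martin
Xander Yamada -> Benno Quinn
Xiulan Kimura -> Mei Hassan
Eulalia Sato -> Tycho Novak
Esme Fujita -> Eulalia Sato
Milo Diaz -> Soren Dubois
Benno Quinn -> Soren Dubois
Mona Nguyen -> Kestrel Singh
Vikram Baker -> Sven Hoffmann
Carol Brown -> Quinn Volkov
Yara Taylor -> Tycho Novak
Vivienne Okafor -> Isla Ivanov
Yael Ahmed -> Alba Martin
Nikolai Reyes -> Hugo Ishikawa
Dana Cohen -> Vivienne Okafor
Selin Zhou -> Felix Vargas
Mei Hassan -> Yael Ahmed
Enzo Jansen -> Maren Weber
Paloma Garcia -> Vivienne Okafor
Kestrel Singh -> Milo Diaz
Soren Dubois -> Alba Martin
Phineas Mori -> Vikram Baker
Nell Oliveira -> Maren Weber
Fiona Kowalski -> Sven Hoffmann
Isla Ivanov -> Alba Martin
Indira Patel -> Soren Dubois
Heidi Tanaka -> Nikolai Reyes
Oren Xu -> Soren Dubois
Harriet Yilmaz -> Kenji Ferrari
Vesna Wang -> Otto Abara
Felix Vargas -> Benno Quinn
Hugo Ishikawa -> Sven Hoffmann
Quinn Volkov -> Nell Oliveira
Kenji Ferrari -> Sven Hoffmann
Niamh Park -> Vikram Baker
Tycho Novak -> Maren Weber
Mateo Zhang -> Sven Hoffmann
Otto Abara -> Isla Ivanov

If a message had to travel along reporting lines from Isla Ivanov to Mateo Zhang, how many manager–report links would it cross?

Isla Ivanov is 1 level below Alba Martin, and Mateo Zhang is 2 levels below Alba Martin (their lowest common manager). The shortest path runs up from Isla Ivanov to Alba Martin and back down to Mateo Zhang: 1 + 2 = 3 links.

3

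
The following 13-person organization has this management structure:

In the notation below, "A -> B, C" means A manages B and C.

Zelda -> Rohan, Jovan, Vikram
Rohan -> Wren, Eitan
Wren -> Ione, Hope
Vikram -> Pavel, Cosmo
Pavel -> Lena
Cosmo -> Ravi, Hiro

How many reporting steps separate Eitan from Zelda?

2

Chain from Eitan up to Zelda: Eitan → Rohan → Zelda. That is 2 steps up, so Eitan is 2 levels below Zelda.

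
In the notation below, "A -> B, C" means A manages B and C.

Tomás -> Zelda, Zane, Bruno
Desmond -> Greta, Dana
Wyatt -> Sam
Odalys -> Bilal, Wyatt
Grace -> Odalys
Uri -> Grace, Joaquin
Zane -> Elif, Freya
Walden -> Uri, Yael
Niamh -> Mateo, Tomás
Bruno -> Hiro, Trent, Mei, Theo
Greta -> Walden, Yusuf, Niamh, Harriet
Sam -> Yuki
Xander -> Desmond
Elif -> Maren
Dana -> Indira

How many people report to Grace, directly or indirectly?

5

Grace directly manages Odalys. Under Odalys: Wyatt, Sam, Yuki, Bilal (4). That's 5 in total.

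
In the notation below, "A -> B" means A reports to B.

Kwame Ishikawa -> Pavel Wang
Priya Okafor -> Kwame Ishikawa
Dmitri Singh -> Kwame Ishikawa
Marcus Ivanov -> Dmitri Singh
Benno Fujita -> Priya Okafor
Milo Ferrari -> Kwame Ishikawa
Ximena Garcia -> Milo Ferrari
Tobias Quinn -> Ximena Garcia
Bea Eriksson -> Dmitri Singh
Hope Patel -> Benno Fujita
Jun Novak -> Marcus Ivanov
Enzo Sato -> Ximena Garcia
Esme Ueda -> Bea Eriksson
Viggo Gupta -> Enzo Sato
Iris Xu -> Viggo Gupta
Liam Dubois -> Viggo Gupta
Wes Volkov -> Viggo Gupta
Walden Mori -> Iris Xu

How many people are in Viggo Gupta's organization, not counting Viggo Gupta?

Viggo Gupta directly manages Iris Xu, Liam Dubois, Wes Volkov. Under Iris Xu: Walden Mori (1). Liam Dubois has no reports. Wes Volkov has no reports. So Viggo Gupta's organization is 3 direct reports plus everyone under them: 2 + 1 + 1 = 4.

4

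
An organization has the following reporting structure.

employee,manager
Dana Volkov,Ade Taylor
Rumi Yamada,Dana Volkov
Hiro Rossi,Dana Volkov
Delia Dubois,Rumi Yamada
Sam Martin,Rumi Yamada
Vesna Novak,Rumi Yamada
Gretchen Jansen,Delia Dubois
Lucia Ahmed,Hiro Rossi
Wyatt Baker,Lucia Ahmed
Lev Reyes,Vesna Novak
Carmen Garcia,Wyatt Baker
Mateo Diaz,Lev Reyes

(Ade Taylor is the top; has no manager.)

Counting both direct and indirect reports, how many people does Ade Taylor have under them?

12

Ade Taylor directly manages Dana Volkov. Under Dana Volkov: Hiro Rossi, Lucia Ahmed, Wyatt Baker, Carmen Garcia, Rumi Yamada, Vesna Novak, Lev Reyes, Mateo Diaz, Sam Martin, Delia Dubois, Gretchen Jansen (11). That's 12 in total.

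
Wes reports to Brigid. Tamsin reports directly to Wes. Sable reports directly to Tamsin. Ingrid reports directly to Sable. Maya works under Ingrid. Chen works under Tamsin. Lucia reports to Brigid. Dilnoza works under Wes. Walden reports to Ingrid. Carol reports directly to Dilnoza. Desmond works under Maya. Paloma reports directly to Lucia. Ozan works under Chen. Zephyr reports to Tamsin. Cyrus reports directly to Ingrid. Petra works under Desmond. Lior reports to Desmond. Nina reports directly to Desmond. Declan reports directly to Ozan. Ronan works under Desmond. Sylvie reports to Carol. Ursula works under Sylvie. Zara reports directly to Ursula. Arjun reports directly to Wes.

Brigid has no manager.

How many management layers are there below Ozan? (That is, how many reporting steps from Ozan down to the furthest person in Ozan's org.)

The longest chain under Ozan runs Ozan → Declan, which is 1 level below Ozan.

1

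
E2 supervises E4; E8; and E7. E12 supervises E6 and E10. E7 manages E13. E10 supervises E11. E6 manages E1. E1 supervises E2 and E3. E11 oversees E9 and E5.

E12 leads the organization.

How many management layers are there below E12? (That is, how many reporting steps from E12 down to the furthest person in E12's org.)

5

The longest chain under E12 runs E12 → E6 → E1 → E2 → E7 → E13, which is 5 levels below E12.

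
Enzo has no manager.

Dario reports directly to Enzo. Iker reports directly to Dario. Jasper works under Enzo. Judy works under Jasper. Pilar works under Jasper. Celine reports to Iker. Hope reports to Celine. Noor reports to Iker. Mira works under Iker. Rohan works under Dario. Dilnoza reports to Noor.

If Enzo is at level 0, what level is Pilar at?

Chain from Pilar up to Enzo: Pilar → Jasper → Enzo. That is 2 steps up, so Pilar is 2 levels below Enzo.

2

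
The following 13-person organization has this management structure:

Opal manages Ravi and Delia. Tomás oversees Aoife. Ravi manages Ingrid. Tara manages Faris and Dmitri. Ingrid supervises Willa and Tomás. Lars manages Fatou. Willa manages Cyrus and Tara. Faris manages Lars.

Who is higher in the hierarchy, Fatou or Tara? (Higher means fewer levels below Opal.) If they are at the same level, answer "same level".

Fatou is 7 levels below Opal; Tara is 4. Tara is higher.

Tara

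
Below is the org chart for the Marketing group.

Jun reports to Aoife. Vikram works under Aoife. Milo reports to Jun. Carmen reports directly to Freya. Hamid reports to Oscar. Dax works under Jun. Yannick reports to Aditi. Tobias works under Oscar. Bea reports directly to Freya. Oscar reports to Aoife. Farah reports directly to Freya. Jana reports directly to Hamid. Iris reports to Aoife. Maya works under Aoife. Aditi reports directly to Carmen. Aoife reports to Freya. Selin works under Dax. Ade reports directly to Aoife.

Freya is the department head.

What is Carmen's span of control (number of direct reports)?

Carmen directly manages Aditi. That is 1 direct report.

1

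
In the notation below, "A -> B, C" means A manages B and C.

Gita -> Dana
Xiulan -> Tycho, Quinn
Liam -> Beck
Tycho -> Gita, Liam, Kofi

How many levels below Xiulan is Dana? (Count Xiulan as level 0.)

Chain from Dana up to Xiulan: Dana → Gita → Tycho → Xiulan. That is 3 steps up, so Dana is 3 levels below Xiulan.

3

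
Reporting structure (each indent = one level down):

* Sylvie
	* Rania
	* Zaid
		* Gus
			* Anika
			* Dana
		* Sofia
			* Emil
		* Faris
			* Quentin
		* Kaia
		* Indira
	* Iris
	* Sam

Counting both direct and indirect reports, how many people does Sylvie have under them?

13

Sylvie directly manages Rania, Zaid, Iris, Sam. Rania has no reports. Under Zaid: Indira, Kaia, Faris, Quentin, Sofia, Emil, Gus, Dana, Anika (9). Iris has no reports. Sam has no reports. So Sylvie's organization is 4 direct reports plus everyone under them: 1 + 10 + 1 + 1 = 13.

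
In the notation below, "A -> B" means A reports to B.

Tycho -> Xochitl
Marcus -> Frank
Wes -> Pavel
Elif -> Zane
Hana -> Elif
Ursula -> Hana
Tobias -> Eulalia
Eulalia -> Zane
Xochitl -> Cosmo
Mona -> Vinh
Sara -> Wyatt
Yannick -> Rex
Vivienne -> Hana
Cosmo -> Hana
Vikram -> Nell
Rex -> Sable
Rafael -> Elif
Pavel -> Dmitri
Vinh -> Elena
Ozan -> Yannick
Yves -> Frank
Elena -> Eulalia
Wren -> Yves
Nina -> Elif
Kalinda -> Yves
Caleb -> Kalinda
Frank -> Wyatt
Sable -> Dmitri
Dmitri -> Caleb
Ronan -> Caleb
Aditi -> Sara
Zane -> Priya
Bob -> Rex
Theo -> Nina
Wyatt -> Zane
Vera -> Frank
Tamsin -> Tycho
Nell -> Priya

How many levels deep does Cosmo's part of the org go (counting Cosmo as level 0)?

The longest chain under Cosmo runs Cosmo → Xochitl → Tycho → Tamsin, which is 3 levels below Cosmo.

3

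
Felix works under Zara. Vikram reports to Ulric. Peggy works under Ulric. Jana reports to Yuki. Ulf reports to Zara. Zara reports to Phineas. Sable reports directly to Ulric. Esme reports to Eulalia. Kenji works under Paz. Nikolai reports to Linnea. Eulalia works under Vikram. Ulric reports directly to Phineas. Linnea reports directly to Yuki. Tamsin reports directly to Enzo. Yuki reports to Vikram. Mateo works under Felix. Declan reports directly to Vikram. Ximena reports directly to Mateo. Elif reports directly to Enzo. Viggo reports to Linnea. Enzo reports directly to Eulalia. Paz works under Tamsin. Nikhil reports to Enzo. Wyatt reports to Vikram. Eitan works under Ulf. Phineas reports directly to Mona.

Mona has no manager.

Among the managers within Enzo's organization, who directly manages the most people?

Direct-report counts within Enzo's organization: Enzo has 3; Tamsin has 1; Paz has 1. The largest is 3, held by Enzo.

Enzo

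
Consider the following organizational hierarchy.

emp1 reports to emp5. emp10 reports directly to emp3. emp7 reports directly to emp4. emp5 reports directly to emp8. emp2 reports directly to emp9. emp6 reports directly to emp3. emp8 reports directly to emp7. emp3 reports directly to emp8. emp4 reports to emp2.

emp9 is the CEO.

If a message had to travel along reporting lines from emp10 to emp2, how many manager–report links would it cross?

5

emp10 is in emp2's organization: the chain from emp10 up to emp2 is emp10 → emp3 → emp8 → emp7 → emp4 → emp2, which is 5 links.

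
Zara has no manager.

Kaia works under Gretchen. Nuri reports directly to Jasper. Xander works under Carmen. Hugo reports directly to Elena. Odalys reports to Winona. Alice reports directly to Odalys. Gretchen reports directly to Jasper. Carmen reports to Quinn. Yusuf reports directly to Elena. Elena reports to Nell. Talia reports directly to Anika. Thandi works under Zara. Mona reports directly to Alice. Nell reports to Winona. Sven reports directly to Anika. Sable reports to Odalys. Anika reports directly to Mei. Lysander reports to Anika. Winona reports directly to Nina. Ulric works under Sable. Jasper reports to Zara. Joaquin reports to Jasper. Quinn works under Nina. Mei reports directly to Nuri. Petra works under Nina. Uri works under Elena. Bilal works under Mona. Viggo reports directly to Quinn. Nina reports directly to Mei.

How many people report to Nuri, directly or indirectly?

23

Nuri directly manages Mei. Under Mei: Anika, Talia, Lysander, Sven, Nina, Petra, Quinn, Viggo, Carmen, Xander, Winona, Odalys, Sable, Ulric, Alice, Mona, Bilal, Nell, Elena, Uri, Hugo, Yusuf (22). That's 23 in total.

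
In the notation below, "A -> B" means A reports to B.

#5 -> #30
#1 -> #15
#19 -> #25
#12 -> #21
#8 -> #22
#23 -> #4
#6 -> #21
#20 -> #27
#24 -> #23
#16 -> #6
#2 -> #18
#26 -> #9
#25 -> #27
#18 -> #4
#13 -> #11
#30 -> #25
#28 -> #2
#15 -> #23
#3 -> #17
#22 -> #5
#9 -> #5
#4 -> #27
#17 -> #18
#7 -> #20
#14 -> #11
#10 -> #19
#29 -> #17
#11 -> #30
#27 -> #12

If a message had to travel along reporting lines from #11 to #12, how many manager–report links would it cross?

4

#11 is in #12's organization: the chain from #11 up to #12 is #11 → #30 → #25 → #27 → #12, which is 4 links.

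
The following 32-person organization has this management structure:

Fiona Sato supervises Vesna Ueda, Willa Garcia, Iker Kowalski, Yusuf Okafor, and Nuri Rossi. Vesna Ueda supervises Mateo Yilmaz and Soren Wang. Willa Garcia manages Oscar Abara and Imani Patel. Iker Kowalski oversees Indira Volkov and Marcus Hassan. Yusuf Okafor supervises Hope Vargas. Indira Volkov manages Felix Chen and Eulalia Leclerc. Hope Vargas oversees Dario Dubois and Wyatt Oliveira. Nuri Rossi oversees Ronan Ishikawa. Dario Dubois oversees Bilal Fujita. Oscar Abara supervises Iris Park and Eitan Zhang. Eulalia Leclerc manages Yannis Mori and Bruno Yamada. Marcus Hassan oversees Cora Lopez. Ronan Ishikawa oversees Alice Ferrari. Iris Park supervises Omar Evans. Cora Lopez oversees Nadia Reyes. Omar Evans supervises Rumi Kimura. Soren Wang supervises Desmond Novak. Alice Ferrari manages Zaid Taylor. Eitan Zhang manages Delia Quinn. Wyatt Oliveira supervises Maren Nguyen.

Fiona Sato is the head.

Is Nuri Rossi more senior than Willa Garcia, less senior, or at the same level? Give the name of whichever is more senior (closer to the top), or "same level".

same level

Both Nuri Rossi and Willa Garcia are 1 level below Fiona Sato.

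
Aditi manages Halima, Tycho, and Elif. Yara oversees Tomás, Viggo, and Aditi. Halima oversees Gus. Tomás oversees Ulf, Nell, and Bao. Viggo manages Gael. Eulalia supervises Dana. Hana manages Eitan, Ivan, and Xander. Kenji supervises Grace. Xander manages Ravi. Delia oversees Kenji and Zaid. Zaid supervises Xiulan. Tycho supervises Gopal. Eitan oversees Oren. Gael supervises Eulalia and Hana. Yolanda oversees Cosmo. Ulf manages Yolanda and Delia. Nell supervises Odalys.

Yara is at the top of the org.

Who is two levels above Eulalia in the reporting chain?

Eulalia reports to Gael, and Gael reports to Viggo. So Eulalia's skip-level manager is Viggo.

Viggo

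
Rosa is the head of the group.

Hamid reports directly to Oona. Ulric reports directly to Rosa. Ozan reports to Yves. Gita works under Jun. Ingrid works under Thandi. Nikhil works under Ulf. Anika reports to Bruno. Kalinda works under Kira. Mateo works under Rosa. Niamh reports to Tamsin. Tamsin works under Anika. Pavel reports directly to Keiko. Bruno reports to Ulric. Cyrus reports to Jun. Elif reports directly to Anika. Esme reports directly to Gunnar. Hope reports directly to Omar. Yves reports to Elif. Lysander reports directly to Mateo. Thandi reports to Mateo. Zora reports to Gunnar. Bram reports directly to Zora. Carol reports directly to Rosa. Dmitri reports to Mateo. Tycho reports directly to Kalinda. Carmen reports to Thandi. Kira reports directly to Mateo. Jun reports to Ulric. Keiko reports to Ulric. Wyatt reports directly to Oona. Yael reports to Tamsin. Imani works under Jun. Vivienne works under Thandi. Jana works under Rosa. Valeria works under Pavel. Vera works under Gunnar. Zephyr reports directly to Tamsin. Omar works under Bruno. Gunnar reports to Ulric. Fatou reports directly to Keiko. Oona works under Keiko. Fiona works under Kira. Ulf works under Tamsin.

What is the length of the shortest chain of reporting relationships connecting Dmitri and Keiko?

4

Dmitri is 2 levels below Rosa, and Keiko is 2 levels below Rosa (their lowest common manager). The shortest path runs up from Dmitri to Rosa and back down to Keiko: 2 + 2 = 4 links.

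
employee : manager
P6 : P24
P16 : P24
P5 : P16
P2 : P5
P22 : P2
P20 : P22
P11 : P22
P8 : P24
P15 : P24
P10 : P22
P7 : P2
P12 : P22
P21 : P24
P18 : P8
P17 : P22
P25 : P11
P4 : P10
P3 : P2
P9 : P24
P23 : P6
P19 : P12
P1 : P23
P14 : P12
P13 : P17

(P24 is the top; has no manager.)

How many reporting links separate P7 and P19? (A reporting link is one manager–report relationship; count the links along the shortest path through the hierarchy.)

4

P7 is 1 level below P2, and P19 is 3 levels below P2 (their lowest common manager). The shortest path runs up from P7 to P2 and back down to P19: 1 + 3 = 4 links.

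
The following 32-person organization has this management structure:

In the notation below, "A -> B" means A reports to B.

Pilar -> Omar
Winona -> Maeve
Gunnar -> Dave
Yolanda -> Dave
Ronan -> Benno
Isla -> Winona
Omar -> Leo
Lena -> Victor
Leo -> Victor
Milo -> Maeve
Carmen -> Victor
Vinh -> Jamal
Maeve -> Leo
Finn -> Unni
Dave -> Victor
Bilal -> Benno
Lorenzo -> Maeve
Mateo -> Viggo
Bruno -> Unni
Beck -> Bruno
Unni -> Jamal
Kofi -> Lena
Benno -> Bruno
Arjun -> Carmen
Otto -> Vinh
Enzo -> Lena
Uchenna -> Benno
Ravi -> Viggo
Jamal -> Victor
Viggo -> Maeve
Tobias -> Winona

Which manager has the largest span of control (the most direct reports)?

Victor

Direct-report counts: Victor has 5; Dave has 2; Jamal has 2; Unni has 2; Bruno has 2; Benno has 3; Vinh has 1; Carmen has 1; Leo has 2; Maeve has 4; Viggo has 2; Winona has 2; Omar has 1; Lena has 2. The largest is 5, held by Victor.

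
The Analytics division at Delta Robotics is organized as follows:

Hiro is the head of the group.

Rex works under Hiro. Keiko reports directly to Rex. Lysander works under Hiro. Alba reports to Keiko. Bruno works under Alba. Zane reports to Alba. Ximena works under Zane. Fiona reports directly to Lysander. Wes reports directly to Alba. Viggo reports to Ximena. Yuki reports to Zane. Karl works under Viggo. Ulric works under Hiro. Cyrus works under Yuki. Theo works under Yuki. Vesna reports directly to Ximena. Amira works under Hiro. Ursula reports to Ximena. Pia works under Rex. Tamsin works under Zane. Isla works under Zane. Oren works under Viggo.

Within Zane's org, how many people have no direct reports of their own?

The people in Zane's organization with no one reporting to them are Isla, Tamsin, Theo, Cyrus, Ursula, Vesna, Oren, Karl. That is 8.

8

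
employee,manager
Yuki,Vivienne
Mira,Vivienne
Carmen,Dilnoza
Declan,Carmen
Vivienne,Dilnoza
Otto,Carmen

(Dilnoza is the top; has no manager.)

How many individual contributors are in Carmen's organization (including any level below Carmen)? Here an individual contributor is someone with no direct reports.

The people in Carmen's organization with no one reporting to them are Otto, Declan. That is 2.

2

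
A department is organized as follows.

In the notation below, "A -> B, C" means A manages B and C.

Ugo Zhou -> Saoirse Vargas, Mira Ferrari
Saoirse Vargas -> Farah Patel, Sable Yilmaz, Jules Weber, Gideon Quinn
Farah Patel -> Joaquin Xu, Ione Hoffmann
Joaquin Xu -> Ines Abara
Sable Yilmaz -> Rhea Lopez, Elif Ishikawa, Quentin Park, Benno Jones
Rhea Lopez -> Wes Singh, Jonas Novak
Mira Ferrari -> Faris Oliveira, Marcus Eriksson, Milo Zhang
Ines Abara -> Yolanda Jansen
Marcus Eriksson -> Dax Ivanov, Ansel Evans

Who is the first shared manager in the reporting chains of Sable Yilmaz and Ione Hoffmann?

Saoirse Vargas

Sable Yilmaz's chain of managers is Saoirse Vargas, Ugo Zhou. Ione Hoffmann's chain of managers is Farah Patel, Saoirse Vargas, Ugo Zhou. The first manager that appears in both chains is Saoirse Vargas.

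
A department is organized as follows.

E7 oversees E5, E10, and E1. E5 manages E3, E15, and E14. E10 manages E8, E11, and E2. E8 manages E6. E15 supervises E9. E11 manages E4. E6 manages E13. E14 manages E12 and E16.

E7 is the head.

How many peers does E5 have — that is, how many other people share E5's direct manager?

2

E5 reports to E7. E7's other direct reports are E10, E1 — 2 peers.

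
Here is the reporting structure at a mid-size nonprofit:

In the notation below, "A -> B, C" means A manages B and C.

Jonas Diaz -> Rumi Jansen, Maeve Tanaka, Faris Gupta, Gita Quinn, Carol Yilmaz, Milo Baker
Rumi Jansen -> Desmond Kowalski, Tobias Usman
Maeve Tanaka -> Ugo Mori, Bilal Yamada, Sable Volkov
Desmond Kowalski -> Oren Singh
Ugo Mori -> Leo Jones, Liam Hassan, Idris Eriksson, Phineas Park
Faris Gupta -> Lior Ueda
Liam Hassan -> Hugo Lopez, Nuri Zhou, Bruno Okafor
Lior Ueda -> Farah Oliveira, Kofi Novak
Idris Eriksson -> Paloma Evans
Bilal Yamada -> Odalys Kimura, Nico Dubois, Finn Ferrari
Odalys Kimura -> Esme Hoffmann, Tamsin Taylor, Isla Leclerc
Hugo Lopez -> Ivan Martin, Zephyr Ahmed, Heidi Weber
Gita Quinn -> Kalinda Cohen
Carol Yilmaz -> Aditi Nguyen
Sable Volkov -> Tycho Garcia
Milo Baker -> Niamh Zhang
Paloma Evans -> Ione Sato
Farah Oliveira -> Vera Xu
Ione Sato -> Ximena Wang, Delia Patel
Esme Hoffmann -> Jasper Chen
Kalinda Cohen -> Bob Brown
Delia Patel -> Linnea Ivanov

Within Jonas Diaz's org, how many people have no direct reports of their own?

22

The people in Jonas Diaz's organization with no one reporting to them are Niamh Zhang, Aditi Nguyen, Bob Brown, Kofi Novak, Vera Xu, Tycho Garcia, Finn Ferrari, Nico Dubois, Isla Leclerc, Tamsin Taylor, Jasper Chen, Phineas Park, Linnea Ivanov, Ximena Wang, Bruno Okafor, Nuri Zhou, Heidi Weber, Zephyr Ahmed, Ivan Martin, Leo Jones, Tobias Usman, Oren Singh. That is 22.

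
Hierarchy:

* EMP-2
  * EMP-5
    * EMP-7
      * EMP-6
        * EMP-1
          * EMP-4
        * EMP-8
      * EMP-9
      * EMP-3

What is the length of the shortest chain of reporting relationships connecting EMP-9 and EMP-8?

EMP-9 is 1 level below EMP-7, and EMP-8 is 2 levels below EMP-7 (their lowest common manager). The shortest path runs up from EMP-9 to EMP-7 and back down to EMP-8: 1 + 2 = 3 links.

3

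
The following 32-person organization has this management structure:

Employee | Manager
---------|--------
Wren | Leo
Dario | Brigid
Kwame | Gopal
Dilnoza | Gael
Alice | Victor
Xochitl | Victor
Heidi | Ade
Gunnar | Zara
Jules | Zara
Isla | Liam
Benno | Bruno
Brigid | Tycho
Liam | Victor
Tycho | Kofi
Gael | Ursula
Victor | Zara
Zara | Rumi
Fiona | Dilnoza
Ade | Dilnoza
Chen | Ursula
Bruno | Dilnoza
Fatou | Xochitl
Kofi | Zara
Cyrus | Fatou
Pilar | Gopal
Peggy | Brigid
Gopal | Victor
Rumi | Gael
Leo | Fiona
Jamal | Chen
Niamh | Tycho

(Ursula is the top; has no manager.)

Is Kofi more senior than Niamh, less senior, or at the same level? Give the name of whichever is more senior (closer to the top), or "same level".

Kofi

Kofi is 4 levels below Ursula; Niamh is 6. Kofi is higher.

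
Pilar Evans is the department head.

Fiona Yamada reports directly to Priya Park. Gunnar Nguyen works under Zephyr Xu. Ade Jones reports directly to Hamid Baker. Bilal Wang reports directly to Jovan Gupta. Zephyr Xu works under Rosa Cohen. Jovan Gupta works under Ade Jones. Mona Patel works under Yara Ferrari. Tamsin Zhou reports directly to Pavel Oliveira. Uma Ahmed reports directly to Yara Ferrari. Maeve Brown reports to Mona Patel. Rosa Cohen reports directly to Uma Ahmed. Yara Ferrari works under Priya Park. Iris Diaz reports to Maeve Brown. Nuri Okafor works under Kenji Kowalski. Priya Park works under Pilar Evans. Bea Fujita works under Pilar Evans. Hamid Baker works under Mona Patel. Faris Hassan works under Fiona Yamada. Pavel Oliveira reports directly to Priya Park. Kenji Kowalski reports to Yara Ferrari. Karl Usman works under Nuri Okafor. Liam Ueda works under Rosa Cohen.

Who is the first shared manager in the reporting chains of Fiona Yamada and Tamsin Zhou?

Priya Park

Fiona Yamada's chain of managers is Priya Park, Pilar Evans. Tamsin Zhou's chain of managers is Pavel Oliveira, Priya Park, Pilar Evans. The first manager that appears in both chains is Priya Park.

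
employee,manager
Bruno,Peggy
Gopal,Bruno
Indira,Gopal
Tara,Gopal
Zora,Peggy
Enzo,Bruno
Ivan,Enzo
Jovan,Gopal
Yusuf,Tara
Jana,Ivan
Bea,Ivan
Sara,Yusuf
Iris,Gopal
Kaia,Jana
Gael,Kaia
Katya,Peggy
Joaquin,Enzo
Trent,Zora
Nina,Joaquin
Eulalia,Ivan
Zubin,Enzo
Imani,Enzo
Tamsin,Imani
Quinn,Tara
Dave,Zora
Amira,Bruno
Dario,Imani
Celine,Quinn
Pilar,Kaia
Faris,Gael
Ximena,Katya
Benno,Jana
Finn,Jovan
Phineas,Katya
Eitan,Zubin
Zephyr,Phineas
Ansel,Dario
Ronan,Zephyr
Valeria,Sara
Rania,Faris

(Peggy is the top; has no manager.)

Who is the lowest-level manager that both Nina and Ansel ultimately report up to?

Enzo

Nina's chain of managers is Joaquin, Enzo, Bruno, Peggy. Ansel's chain of managers is Dario, Imani, Enzo, Bruno, Peggy. The first manager that appears in both chains is Enzo.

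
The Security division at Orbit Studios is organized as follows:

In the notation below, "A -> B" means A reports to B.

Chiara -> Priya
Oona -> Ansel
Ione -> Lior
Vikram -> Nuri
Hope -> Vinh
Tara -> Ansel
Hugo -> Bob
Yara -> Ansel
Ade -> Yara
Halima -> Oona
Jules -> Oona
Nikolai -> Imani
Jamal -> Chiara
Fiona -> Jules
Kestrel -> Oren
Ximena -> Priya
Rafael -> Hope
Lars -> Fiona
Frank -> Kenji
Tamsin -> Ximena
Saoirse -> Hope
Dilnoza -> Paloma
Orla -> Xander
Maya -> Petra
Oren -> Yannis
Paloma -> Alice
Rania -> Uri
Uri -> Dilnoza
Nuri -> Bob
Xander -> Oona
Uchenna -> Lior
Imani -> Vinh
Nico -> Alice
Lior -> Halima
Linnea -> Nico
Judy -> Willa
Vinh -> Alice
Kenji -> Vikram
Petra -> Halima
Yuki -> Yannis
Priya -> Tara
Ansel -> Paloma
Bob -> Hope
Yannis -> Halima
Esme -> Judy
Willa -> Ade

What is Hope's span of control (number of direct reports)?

Hope directly manages Bob, Rafael, Saoirse. That is 3 direct reports.

3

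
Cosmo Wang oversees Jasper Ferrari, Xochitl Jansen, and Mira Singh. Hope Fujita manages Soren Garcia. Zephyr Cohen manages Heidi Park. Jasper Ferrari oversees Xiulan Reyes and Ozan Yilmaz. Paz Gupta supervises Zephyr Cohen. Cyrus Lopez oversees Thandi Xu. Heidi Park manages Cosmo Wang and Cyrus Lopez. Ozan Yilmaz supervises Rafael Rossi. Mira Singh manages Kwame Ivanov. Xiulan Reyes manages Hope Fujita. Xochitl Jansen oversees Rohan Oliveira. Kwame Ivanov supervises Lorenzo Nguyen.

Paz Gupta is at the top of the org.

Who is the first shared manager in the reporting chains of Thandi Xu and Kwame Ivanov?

Thandi Xu's chain of managers is Cyrus Lopez, Heidi Park, Zephyr Cohen, Paz Gupta. Kwame Ivanov's chain of managers is Mira Singh, Cosmo Wang, Heidi Park, Zephyr Cohen, Paz Gupta. The first manager that appears in both chains is Heidi Park.

Heidi Park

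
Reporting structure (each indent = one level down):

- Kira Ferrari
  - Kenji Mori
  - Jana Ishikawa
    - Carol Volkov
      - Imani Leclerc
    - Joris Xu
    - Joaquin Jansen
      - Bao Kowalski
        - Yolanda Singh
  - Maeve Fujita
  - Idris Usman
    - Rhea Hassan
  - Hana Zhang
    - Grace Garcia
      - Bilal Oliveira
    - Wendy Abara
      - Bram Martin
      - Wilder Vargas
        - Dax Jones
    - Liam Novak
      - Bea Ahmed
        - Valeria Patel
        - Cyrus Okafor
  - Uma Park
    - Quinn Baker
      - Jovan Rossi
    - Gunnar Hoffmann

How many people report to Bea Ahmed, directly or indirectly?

Bea Ahmed directly manages Valeria Patel, Cyrus Okafor. Valeria Patel has no reports. Cyrus Okafor has no reports. So Bea Ahmed's organization is 2 direct reports plus everyone under them: 1 + 1 = 2.

2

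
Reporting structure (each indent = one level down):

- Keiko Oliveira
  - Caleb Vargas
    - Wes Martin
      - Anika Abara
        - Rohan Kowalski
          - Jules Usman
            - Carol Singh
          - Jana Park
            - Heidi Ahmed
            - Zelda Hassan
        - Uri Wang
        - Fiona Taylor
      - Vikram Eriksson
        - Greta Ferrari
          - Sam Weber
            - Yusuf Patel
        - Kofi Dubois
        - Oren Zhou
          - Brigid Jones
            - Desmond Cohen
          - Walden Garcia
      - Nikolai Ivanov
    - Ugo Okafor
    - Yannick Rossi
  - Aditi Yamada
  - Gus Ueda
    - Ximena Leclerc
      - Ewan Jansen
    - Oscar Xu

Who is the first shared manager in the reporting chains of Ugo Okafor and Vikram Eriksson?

Caleb Vargas

Ugo Okafor's chain of managers is Caleb Vargas, Keiko Oliveira. Vikram Eriksson's chain of managers is Wes Martin, Caleb Vargas, Keiko Oliveira. The first manager that appears in both chains is Caleb Vargas.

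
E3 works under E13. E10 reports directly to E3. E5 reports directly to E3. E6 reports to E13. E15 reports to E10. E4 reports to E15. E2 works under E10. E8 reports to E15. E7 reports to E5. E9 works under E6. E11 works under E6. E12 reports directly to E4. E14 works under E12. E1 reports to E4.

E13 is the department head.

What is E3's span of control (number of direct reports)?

2

E3 directly manages E10, E5. That is 2 direct reports.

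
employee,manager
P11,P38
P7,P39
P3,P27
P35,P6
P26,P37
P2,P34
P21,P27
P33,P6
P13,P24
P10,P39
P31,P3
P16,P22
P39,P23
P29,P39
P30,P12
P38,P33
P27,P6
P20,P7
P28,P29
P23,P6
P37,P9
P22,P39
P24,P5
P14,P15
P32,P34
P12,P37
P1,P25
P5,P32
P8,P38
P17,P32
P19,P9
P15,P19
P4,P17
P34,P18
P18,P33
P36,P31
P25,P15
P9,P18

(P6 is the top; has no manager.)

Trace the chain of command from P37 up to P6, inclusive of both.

P37 -> P9 -> P18 -> P33 -> P6

P37 reports to P9. P9 reports to P18. P18 reports to P33. P33 reports to P6. P6 is at the top.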